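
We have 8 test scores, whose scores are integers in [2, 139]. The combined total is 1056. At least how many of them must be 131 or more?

Suppose at most 8 − j of them reach 131; then j values are ≤ 130 and the rest ≤ 139.
The total is then ≤ 130·j + 139·(8 − j) = 1112 − 9j. For this to be ≥ 1056 we need j ≤ 6, so at least 8 − 6 = 2 must reach 131.
Exactly 2 works: 2 values at 139 and 6 at 130 total 1058; lower one of the high values by 2 (still ≥ 131) to hit 1056.

2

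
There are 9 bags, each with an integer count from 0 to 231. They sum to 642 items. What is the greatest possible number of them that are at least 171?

With k values at 171 or above and the rest at least 0, the sum is at least 0 + 171k.
Since the sum is 642, we need 171k ≤ 642, i.e. k ≤ 3.
k = 3 is achieved by 3 values at 171 and 6 at 0, total 513; add 129 to one value (staying below 171) to reach 642.

3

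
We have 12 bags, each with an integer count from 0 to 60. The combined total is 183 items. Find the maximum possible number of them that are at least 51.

3

If k of the values are ≥ 51, the total is ≥ 51k + 0(12 − k).
Setting 51k + 0(12 − k) ≤ 183 gives 51k ≤ 183, so k ≤ 3.
k = 3 is achieved by 3 values at 51 and 9 at 0, total 153; add 30 to one value (staying below 51) to reach 183.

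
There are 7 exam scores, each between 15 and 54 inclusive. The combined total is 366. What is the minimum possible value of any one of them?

To make one score as small as possible, make the other 6 as large as possible.
The other 6 contribute at most 6 × 54 = 324, leaving at least 366 − 324 = 42.
Since 42 ≥ 15, this is achievable: one at 42 and 6 at 54.

42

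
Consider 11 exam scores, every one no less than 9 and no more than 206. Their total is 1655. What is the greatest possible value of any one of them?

206

To make one score as large as possible, make the other 10 as small as possible.
The other 10 contribute at least 10 × 9 = 90, leaving at most 1655 − 90 = 1565.
But each score is capped at 206, so the maximum is 206.
Achievable: one at 206 and the other 10 totalling 1449, which fits since 10 × 9 ≤ 1449 ≤ 10 × 206.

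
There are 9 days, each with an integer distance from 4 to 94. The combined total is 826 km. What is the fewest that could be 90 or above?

Suppose at most 9 − j of them reach 90; then j values are ≤ 89 and the rest ≤ 94.
The total is then ≤ 89·j + 94·(9 − j) = 846 − 5j. For this to be ≥ 826 we need j ≤ 4, so at least 9 − 4 = 5 must reach 90.
Exactly 5 works: 5 values at 94 and 4 at 89 total 826.

5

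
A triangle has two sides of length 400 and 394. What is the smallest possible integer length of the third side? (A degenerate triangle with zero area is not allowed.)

7

The third side must exceed |400 − 394| = 6.
The smallest integer above 6 is 7.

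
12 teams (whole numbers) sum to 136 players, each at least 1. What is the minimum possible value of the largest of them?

If every one of the 12 were at most 11, the total would be at most 12 × 11 = 132 < 136.
Equality holds with 4 values of 12 and 8 values of 11.

12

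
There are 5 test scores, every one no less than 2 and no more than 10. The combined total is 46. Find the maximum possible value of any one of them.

To make one score as large as possible, make the other 4 as small as possible.
The other 4 contribute at least 4 × 2 = 8, leaving at most 46 − 8 = 38.
But each score is capped at 10, so the maximum is 10.
Achievable: one at 10 and the other 4 totalling 36, which fits since 4 × 2 ≤ 36 ≤ 4 × 10.

10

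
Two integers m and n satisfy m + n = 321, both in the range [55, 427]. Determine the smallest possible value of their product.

14630

For a fixed sum, mn is smallest when m and n are as far apart as possible.
At the endpoint m = 55, n = 321 − 55 = 266, so mn = 55 × 266 = 14630.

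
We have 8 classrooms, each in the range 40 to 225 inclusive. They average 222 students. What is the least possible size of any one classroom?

201

Minimizing one value means maximizing the remaining 7.
The total is 8 × 222 = 1776.
The other 7 contribute at most 7 × 225 = 1575, leaving at least 1776 − 1575 = 201.
Since 201 ≥ 40, this is achievable: one at 201 and 7 at 225.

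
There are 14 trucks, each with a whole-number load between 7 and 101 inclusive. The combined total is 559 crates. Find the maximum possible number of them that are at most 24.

11

Each value at 24 or below falls at least 101 − 24 = 77 short of the ceiling 101.
The ceiling total is 14 × 101 = 1414, and we need 559, so at most ⌊(1414 − 559)/77⌋ = 11 can be that low.
k = 11 is achieved by 11 values at 24 and 3 at 101, total 567; lower one of the 101's by 8 (still > 24) to reach 559.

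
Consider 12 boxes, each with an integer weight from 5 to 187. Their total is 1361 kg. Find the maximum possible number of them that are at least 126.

With k values at 126 or above and the rest at least 5, the sum is at least 60 + 121k.
Since the sum is 1361, we need 121k ≤ 1301, i.e. k ≤ 10.
k = 10 is achieved by 10 values at 126 and 2 at 5, total 1270; add 91 to one value (staying below 126) to reach 1361.

10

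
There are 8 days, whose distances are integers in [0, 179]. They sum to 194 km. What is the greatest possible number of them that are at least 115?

If k of the values are ≥ 115, the total is ≥ 115k + 0(8 − k).
Setting 115k + 0(8 − k) ≤ 194 gives 115k ≤ 194, so k ≤ 1.
k = 1 is achieved by 1 value at 115 and 7 at 0, total 115; add 79 to one value (staying below 115) to reach 194.

1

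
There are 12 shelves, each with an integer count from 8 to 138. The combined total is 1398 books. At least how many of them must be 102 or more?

6

Suppose at most 12 − j of them reach 102; then j values are ≤ 101 and the rest ≤ 138.
The total is then ≤ 101·j + 138·(12 − j) = 1656 − 37j. For this to be ≥ 1398 we need j ≤ 6, so at least 12 − 6 = 6 must reach 102.
Exactly 6 works: 6 values at 138 and 6 at 101 total 1434; lower one of the high values by 36 (still ≥ 102) to hit 1398.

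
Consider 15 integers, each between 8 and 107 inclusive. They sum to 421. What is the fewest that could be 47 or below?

Each value above 47 is at least 48, contributing at least 48 − 8 = 40 above the floor 8.
The sum exceeds the floor total 120 by 301, so at most ⌊301/40⌋ = 7 exceed 47, and at least 8 are ≤ 47.
Exactly 8 works: 8 values at 8 and 7 at 48 total 400; raise one of the low values by 21 (still ≤ 47) to hit 421.

8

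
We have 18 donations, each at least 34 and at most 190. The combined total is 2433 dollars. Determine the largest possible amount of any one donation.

To make one donation as large as possible, make the other 17 as small as possible.
The other 17 contribute at least 17 × 34 = 578, leaving at most 2433 − 578 = 1855.
But each donation is capped at 190, so the maximum is 190.
Achievable: one at 190 and the other 17 totalling 2243, which fits since 17 × 34 ≤ 2243 ≤ 17 × 190.

190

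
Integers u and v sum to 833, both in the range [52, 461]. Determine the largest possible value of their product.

173472

For a fixed sum, the product uv is largest when u and v are as close as possible.
Taking u = 416 and v = 417 (both in [52, 461]) gives uv = 173472.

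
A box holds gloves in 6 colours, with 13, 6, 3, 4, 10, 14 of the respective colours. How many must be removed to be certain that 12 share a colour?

46

In the worst case you take as many as possible of each colour without reaching 12: 11 + 6 + 3 + 4 + 10 + 11 = 45.
The next one must give 12 of some colour, so 45 + 1 = 46.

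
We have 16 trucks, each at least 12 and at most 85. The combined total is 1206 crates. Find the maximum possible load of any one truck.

85

Maximizing one value means minimizing the remaining 15.
The other 15 contribute at least 15 × 12 = 180, leaving at most 1206 − 180 = 1026.
But each truck is capped at 85, so the maximum is 85.
Achievable: one at 85 and the other 15 totalling 1121, which fits since 15 × 12 ≤ 1121 ≤ 15 × 85.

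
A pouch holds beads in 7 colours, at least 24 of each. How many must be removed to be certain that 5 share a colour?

29

In the worst case you draw 4 of each of the 7 colours: 7 × 4 = 28.
One more forces 5 of some colour, so 28 + 1 = 29.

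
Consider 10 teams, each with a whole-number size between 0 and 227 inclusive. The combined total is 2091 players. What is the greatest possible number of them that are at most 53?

Each value at 53 or below falls at least 227 − 53 = 174 short of the ceiling 227.
The ceiling total is 10 × 227 = 2270, and we need 2091, so at most ⌊(2270 − 2091)/174⌋ = 1 can be that low.
k = 1 is achieved by 1 value at 53 and 9 at 227, total 2096; lower one of the 227's by 5 (still > 53) to reach 2091.

1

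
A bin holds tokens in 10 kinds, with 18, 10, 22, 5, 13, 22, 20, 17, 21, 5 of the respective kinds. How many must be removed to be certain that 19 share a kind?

141

In the worst case you take as many as possible of each kind without reaching 19: 18 + 10 + 18 + 5 + 13 + 18 + 18 + 17 + 18 + 5 = 140.
The next one must give 19 of some kind, so 140 + 1 = 141.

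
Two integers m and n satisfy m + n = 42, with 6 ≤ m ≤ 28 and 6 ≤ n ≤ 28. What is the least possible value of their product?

392

For a fixed sum, mn is smallest when m and n are as far apart as possible.
The extreme feasible split is m = 14, n = 28, giving mn = 392.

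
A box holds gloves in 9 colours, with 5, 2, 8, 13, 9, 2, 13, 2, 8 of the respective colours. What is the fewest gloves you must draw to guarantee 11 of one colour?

57

In the worst case you take as many as possible of each colour without reaching 11: 5 + 2 + 8 + 10 + 9 + 2 + 10 + 2 + 8 = 56.
The next one must give 11 of some colour, so 56 + 1 = 57.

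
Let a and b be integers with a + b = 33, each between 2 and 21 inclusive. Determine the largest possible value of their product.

ab = a(33 − a) is maximized when a is as near 33/2 as the bounds allow.
Taking a = 16 and b = 17 (both in [2, 21]) gives ab = 272.

272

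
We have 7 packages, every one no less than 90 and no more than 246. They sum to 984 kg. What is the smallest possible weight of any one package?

90

Minimizing one value means maximizing the remaining 6.
The other 6 can take up 6 × 246 = 1476 ≥ 984 − 90, so one package can sit at its floor of 90.
Achievable: one at 90 and the other 6 totalling 894, which fits since 6 × 90 ≤ 894 ≤ 6 × 246.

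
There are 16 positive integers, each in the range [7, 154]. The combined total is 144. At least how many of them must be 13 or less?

12

Let j be the number exceeding 13. Then the total is ≥ 14·j + 7·(16 − j) = 112 + 7j.
So 7j ≤ 32 and j ≤ 4; hence at least 16 − 4 = 12 are ≤ 13.
Exactly 12 works: 12 values at 7 and 4 at 14 total 140; raise one of the low values by 4 (still ≤ 13) to hit 144.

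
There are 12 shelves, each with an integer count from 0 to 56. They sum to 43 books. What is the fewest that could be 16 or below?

Each value above 16 is at least 17, contributing at least 17 − 0 = 17 above the floor 0.
The sum exceeds the floor total 0 by 43, so at most ⌊43/17⌋ = 2 exceed 16, and at least 10 are ≤ 16.
Exactly 10 works: 10 values at 0 and 2 at 17 total 34; raise one of the low values by 9 (still ≤ 16) to hit 43.

10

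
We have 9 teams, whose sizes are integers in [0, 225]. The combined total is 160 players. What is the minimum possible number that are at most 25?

Each value above 25 is at least 26, contributing at least 26 − 0 = 26 above the floor 0.
The sum exceeds the floor total 0 by 160, so at most ⌊160/26⌋ = 6 exceed 25, and at least 3 are ≤ 25.
Exactly 3 works: 3 values at 0 and 6 at 26 total 156; raise one of the low values by 4 (still ≤ 25) to hit 160.

3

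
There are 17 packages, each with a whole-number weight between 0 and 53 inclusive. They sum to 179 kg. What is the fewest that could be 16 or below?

Let j be the number exceeding 16. Then the total is ≥ 17·j + 0·(17 − j) = 0 + 17j.
So 17j ≤ 179 and j ≤ 10; hence at least 17 − 10 = 7 are ≤ 16.
Exactly 7 works: 7 values at 0 and 10 at 17 total 170; raise one of the low values by 9 (still ≤ 16) to hit 179.

7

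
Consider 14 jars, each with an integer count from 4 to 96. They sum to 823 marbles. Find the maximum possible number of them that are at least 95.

8

If k of the values are ≥ 95, the total is ≥ 95k + 4(14 − k).
Setting 95k + 4(14 − k) ≤ 823 gives 91k ≤ 767, so k ≤ 8.
k = 8 is achieved by 8 values at 95 and 6 at 4, total 784; add 39 to one value (staying below 95) to reach 823.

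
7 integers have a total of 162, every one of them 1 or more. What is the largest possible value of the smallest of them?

23

The average is 162/7 < 24, so some value is ≤ 23.
Achievable: 6 of them at 23 and 1 at 24 total 162.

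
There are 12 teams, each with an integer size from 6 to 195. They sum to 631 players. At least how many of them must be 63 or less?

If only k of them are at most 63, the other 12 − k are at least 64, so the total is at least (12 − k)·64 + k·6.
This is ≤ 631, so (12 − k)·64 + 6k ≤ 631, which gives k ≥ 3.
Exactly 3 works: 3 values at 6 and 9 at 64 total 594; raise one of the low values by 37 (still ≤ 63) to hit 631.

3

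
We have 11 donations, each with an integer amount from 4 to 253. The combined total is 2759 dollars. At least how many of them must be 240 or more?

10

Suppose at most 11 − j of them reach 240; then j values are ≤ 239 and the rest ≤ 253.
The total is then ≤ 239·j + 253·(11 − j) = 2783 − 14j. For this to be ≥ 2759 we need j ≤ 1, so at least 11 − 1 = 10 must reach 240.
Exactly 10 works: 10 values at 253 and 1 at 239 total 2769; lower one of the high values by 10 (still ≥ 240) to hit 2759.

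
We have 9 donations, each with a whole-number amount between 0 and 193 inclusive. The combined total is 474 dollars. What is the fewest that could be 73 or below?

3

Each value above 73 is at least 74, contributing at least 74 − 0 = 74 above the floor 0.
The sum exceeds the floor total 0 by 474, so at most ⌊474/74⌋ = 6 exceed 73, and at least 3 are ≤ 73.
Exactly 3 works: 3 values at 0 and 6 at 74 total 444; raise one of the low values by 30 (still ≤ 73) to hit 474.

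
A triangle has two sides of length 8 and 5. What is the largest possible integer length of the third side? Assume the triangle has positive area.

The third side must be less than 8 + 5 = 13.
The largest integer below 13 is 12.

12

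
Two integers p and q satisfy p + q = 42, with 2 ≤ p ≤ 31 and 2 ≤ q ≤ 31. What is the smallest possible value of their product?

pq = p(42 − p) is concave in p, so over [11, 31] it is minimized at an endpoint.
The extreme feasible split is p = 11, q = 31, giving pq = 341.

341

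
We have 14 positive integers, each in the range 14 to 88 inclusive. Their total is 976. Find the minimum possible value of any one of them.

To make one integer as small as possible, make the other 13 as large as possible.
The other 13 can take up 13 × 88 = 1144 ≥ 976 − 14, so one integer can sit at its floor of 14.
Achievable: one at 14 and the other 13 totalling 962, which fits since 13 × 14 ≤ 962 ≤ 13 × 88.

14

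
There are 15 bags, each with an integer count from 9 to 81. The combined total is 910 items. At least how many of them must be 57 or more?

3

If only k of them are at least 57, the other 15 − k are at most 56, so the total is at most k·81 + (15 − k)·56.
This must reach 910, so k·81 + (15 − k)·56 ≥ 910, giving k ≥ 3.
Exactly 3 works: 3 values at 81 and 12 at 56 total 915; lower one of the high values by 5 (still ≥ 57) to hit 910.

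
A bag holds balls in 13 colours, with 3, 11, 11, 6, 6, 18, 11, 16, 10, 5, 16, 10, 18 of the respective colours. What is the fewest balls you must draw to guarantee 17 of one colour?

In the worst case you take as many as possible of each colour without reaching 17: 3 + 11 + 11 + 6 + 6 + 16 + 11 + 16 + 10 + 5 + 16 + 10 + 16 = 137.
The next one must give 17 of some colour, so 137 + 1 = 138.

138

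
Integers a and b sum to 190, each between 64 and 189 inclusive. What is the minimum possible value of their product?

For a fixed sum, ab is smallest when a and b are as far apart as possible.
At the endpoint a = 64, b = 190 − 64 = 126, so ab = 64 × 126 = 8064.

8064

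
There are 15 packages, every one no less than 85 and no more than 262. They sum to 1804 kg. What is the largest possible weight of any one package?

To make one package as large as possible, make the other 14 as small as possible.
The other 14 contribute at least 14 × 85 = 1190, leaving at most 1804 − 1190 = 614.
But each package is capped at 262, so the maximum is 262.
Achievable: one at 262 and the other 14 totalling 1542, which fits since 14 × 85 ≤ 1542 ≤ 14 × 262.

262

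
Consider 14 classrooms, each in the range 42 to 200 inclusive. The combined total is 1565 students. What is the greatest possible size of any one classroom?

To make one classroom as large as possible, make the other 13 as small as possible.
The other 13 contribute at least 13 × 42 = 546, leaving at most 1565 − 546 = 1019.
But each classroom is capped at 200, so the maximum is 200.
Achievable: one at 200 and the other 13 totalling 1365, which fits since 13 × 42 ≤ 1365 ≤ 13 × 200.

200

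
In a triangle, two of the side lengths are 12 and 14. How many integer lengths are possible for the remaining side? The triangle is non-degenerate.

The triangle inequality gives |12 − 14| < c < 12 + 14, i.e. 2 < c < 26.
So c can be any integer from 3 to 25: 23 values.

23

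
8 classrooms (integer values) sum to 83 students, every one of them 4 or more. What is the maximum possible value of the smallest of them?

The average is 83/8 < 11, so some value is ≤ 10.
Taking 5 copies of 10 and 3 copies of 11 gives exactly 83, so 10 is attained.

10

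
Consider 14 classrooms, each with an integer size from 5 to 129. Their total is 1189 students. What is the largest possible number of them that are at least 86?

13

With k values at 86 or above and the rest at least 5, the sum is at least 70 + 81k.
Since the sum is 1189, we need 81k ≤ 1119, i.e. k ≤ 13.
k = 13 is achieved by 13 values at 86 and 1 at 5, total 1123; add 66 to one value (staying below 86) to reach 1189.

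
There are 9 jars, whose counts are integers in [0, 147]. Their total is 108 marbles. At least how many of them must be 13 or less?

2

If only k of them are at most 13, the other 9 − k are at least 14, so the total is at least (9 − k)·14 + k·0.
This is ≤ 108, so (9 − k)·14 + 0k ≤ 108, which gives k ≥ 2.
Exactly 2 works: 2 values at 0 and 7 at 14 total 98; raise one of the low values by 10 (still ≤ 13) to hit 108.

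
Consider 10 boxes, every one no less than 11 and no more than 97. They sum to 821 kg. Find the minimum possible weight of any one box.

11

To make one box as small as possible, make the other 9 as large as possible.
The other 9 can take up 9 × 97 = 873 ≥ 821 − 11, so one box can sit at its floor of 11.
Achievable: one at 11 and the other 9 totalling 810, which fits since 9 × 11 ≤ 810 ≤ 9 × 97.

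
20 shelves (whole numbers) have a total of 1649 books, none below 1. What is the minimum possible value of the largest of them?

If every one of the 20 were at most 82, the total would be at most 20 × 82 = 1640 < 1649.
Taking 11 copies of 82 and 9 copies of 83 gives exactly 1649, so 83 is attained.

83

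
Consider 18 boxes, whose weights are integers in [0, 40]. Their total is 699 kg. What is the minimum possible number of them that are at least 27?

Suppose at most 18 − j of them reach 27; then j values are ≤ 26 and the rest ≤ 40.
The total is then ≤ 26·j + 40·(18 − j) = 720 − 14j. For this to be ≥ 699 we need j ≤ 1, so at least 18 − 1 = 17 must reach 27.
Exactly 17 works: 17 values at 40 and 1 at 26 total 706; lower one of the high values by 7 (still ≥ 27) to hit 699.

17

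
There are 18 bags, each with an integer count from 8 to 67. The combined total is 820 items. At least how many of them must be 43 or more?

Each value short of 43 is at most 42, costing at least 67 − 42 = 25 against the maximum total of 1206.
We can afford to lose at most 1206 − 820 = 386, so at most ⌊386/25⌋ = 15 fall short, and at least 3 are ≥ 43.
Exactly 3 works: 3 values at 67 and 15 at 42 total 831; lower one of the high values by 11 (still ≥ 43) to hit 820.

3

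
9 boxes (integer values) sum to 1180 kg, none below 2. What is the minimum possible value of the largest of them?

132

The average is 1180/9 > 131, so not all 9 can be 131 or less; the largest is ≥ 132.
Equality holds with 1 value of 132 and 8 values of 131.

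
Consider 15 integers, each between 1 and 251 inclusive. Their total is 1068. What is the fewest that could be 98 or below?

5

Each value above 98 is at least 99, contributing at least 99 − 1 = 98 above the floor 1.
The sum exceeds the floor total 15 by 1053, so at most ⌊1053/98⌋ = 10 exceed 98, and at least 5 are ≤ 98.
Exactly 5 works: 5 values at 1 and 10 at 99 total 995; raise one of the low values by 73 (still ≤ 98) to hit 1068.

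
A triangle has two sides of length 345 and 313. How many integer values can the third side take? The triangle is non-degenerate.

625

The triangle inequality gives |345 − 313| < c < 345 + 313, i.e. 32 < c < 658.
So c can be any integer from 33 to 657: 625 values.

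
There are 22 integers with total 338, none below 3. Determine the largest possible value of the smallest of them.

15

If every one of the 22 were at least 16, the total would be at least 22 × 16 = 352 > 338.
Achievable: 14 of them at 15 and 8 at 16 total 338.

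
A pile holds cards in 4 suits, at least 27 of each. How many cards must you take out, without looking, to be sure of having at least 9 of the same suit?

You could draw 8 of every suit without reaching 9 of any — 32 in all.
One more forces 9 of some suit, so 32 + 1 = 33.

33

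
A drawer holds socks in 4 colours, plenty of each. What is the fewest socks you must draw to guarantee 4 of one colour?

You could draw 3 of every colour without reaching 4 of any — 12 in all.
One more forces 4 of some colour, so 12 + 1 = 13.

13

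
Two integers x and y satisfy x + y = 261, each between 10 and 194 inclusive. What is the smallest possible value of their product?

12998

For a fixed sum, xy is smallest when x and y are as far apart as possible.
At the endpoint x = 67, y = 261 − 67 = 194, so xy = 67 × 194 = 12998.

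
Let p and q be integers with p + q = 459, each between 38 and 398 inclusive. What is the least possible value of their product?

For a fixed sum, pq is smallest when p and q are as far apart as possible.
The extreme feasible split is p = 61, q = 398, giving pq = 24278.

24278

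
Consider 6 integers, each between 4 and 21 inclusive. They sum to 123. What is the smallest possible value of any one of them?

Minimizing one value means maximizing the remaining 5.
The other 5 contribute at most 5 × 21 = 105, leaving at least 123 − 105 = 18.
Since 18 ≥ 4, this is achievable: one at 18 and 5 at 21.

18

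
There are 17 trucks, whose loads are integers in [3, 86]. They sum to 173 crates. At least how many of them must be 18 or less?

Each value above 18 is at least 19, contributing at least 19 − 3 = 16 above the floor 3.
The sum exceeds the floor total 51 by 122, so at most ⌊122/16⌋ = 7 exceed 18, and at least 10 are ≤ 18.
Exactly 10 works: 10 values at 3 and 7 at 19 total 163; raise one of the low values by 10 (still ≤ 18) to hit 173.

10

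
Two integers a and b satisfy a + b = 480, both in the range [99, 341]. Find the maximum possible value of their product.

57600

For a fixed sum, the product ab is largest when a and b are as close as possible.
Taking a = 240 and b = 240 (both in [99, 341]) gives ab = 57600.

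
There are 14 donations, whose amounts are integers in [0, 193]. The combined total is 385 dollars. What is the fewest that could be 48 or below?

7

Let j be the number exceeding 48. Then the total is ≥ 49·j + 0·(14 − j) = 0 + 49j.
So 49j ≤ 385 and j ≤ 7; hence at least 14 − 7 = 7 are ≤ 48.
Exactly 7 works: 7 values at 0 and 7 at 49 total 343; raise one of the low values by 42 (still ≤ 48) to hit 385.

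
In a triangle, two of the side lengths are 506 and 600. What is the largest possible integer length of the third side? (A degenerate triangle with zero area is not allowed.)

The third side must be less than 506 + 600 = 1106.
The largest integer below 1106 is 1105.

1105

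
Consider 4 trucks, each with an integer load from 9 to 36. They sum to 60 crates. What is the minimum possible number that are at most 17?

2

Each value above 17 is at least 18, contributing at least 18 − 9 = 9 above the floor 9.
The sum exceeds the floor total 36 by 24, so at most ⌊24/9⌋ = 2 exceed 17, and at least 2 are ≤ 17.
Exactly 2 works: 2 values at 9 and 2 at 18 total 54; raise one of the low values by 6 (still ≤ 17) to hit 60.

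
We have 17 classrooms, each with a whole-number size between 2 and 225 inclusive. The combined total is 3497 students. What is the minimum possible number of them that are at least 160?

13

If only k of them are at least 160, the other 17 − k are at most 159, so the total is at most k·225 + (17 − k)·159.
This must reach 3497, so k·225 + (17 − k)·159 ≥ 3497, giving k ≥ 13.
Exactly 13 works: 13 values at 225 and 4 at 159 total 3561; lower one of the high values by 64 (still ≥ 160) to hit 3497.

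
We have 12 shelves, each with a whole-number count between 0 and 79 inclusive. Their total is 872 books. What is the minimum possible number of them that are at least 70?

5

Each value short of 70 is at most 69, costing at least 79 − 69 = 10 against the maximum total of 948.
We can afford to lose at most 948 − 872 = 76, so at most ⌊76/10⌋ = 7 fall short, and at least 5 are ≥ 70.
Exactly 5 works: 5 values at 79 and 7 at 69 total 878; lower one of the high values by 6 (still ≥ 70) to hit 872.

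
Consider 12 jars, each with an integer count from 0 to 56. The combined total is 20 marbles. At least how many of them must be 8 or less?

If only k of them are at most 8, the other 12 − k are at least 9, so the total is at least (12 − k)·9 + k·0.
This is ≤ 20, so (12 − k)·9 + 0k ≤ 20, which gives k ≥ 10.
Exactly 10 works: 10 values at 0 and 2 at 9 total 18; raise one of the low values by 2 (still ≤ 8) to hit 20.

10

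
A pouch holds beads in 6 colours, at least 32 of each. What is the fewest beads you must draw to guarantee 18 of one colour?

You could draw 17 of every colour without reaching 18 of any — 102 in all.
One more forces 18 of some colour, so 102 + 1 = 103.

103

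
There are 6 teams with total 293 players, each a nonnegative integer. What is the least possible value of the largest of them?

The average is 293/6 > 48, so not all 6 can be 48 or less; the largest is ≥ 49.
Achievable: 5 of them at 49 and 1 at 48 total 293.

49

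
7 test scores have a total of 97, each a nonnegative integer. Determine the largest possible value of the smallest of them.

13

The 7 values sum to 97, so their minimum is at most ⌊97/7⌋ = 13.
Equality holds with 1 value of 13 and 6 values of 14.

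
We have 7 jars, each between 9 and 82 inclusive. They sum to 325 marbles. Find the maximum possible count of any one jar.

82

To make one jar as large as possible, make the other 6 as small as possible.
The other 6 contribute at least 6 × 9 = 54, leaving at most 325 − 54 = 271.
But each jar is capped at 82, so the maximum is 82.
Achievable: one at 82 and the other 6 totalling 243, which fits since 6 × 9 ≤ 243 ≤ 6 × 82.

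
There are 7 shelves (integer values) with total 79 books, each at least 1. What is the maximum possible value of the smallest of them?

11

The 7 values sum to 79, so their minimum is at most ⌊79/7⌋ = 11.
Taking 5 copies of 11 and 2 copies of 12 gives exactly 79, so 11 is attained.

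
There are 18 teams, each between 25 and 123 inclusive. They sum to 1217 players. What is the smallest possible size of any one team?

25

Minimizing one value means maximizing the remaining 17.
The other 17 can take up 17 × 123 = 2091 ≥ 1217 − 25, so one team can sit at its floor of 25.
Achievable: one at 25 and the other 17 totalling 1192, which fits since 17 × 25 ≤ 1192 ≤ 17 × 123.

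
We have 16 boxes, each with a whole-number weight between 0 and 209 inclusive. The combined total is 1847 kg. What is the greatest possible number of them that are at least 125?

14

If k of the values are ≥ 125, the total is ≥ 125k + 0(16 − k).
Setting 125k + 0(16 − k) ≤ 1847 gives 125k ≤ 1847, so k ≤ 14.
k = 14 is achieved by 14 values at 125 and 2 at 0, total 1750; add 97 to one value (staying below 125) to reach 1847.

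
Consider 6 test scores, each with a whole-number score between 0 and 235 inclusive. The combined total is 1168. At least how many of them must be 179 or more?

Suppose at most 6 − j of them reach 179; then j values are ≤ 178 and the rest ≤ 235.
The total is then ≤ 178·j + 235·(6 − j) = 1410 − 57j. For this to be ≥ 1168 we need j ≤ 4, so at least 6 − 4 = 2 must reach 179.
Exactly 2 works: 2 values at 235 and 4 at 178 total 1182; lower one of the high values by 14 (still ≥ 179) to hit 1168.

2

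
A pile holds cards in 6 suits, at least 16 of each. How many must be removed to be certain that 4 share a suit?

19

In the worst case you draw 3 of each of the 6 suits: 6 × 3 = 18.
One more forces 4 of some suit, so 18 + 1 = 19.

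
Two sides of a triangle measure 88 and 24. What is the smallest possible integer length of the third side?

65

The third side must exceed |88 − 24| = 64.
The smallest integer above 64 is 65.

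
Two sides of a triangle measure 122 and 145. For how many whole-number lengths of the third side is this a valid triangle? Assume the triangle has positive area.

The triangle inequality gives |122 − 145| < c < 122 + 145, i.e. 23 < c < 267.
So c can be any integer from 24 to 266: 243 values.

243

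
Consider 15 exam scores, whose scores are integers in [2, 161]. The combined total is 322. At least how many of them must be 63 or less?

Each value above 63 is at least 64, contributing at least 64 − 2 = 62 above the floor 2.
The sum exceeds the floor total 30 by 292, so at most ⌊292/62⌋ = 4 exceed 63, and at least 11 are ≤ 63.
Exactly 11 works: 11 values at 2 and 4 at 64 total 278; raise one of the low values by 44 (still ≤ 63) to hit 322.

11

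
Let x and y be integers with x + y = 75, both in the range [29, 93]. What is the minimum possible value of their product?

Since x + y is fixed, pushing one of them to its bound minimizes the product.
The extreme feasible split is x = 29, y = 46, giving xy = 1334.

1334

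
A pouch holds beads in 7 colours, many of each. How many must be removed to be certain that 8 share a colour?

In the worst case you draw 7 of each of the 7 colours: 7 × 7 = 49.
One more forces 8 of some colour, so 49 + 1 = 50.

50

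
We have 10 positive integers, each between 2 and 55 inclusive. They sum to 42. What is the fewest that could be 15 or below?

9

Let j be the number exceeding 15. Then the total is ≥ 16·j + 2·(10 − j) = 20 + 14j.
So 14j ≤ 22 and j ≤ 1; hence at least 10 − 1 = 9 are ≤ 15.
Exactly 9 works: 9 values at 2 and 1 at 16 total 34; raise one of the low values by 8 (still ≤ 15) to hit 42.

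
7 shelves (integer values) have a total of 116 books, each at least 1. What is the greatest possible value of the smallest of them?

The average is 116/7 < 17, so some value is ≤ 16.
Achievable: 3 of them at 16 and 4 at 17 total 116.

16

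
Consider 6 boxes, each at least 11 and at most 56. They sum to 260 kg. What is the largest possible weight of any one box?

56

Maximizing one value means minimizing the remaining 5.
The other 5 contribute at least 5 × 11 = 55, leaving at most 260 − 55 = 205.
But each box is capped at 56, so the maximum is 56.
Achievable: one at 56 and the other 5 totalling 204, which fits since 5 × 11 ≤ 204 ≤ 5 × 56.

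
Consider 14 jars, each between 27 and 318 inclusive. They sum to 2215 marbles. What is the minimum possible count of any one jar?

27

Minimizing one value means maximizing the remaining 13.
The other 13 can take up 13 × 318 = 4134 ≥ 2215 − 27, so one jar can sit at its floor of 27.
Achievable: one at 27 and the other 13 totalling 2188, which fits since 13 × 27 ≤ 2188 ≤ 13 × 318.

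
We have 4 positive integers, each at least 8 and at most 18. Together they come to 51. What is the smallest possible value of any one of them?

To make one integer as small as possible, make the other 3 as large as possible.
The other 3 can take up 3 × 18 = 54 ≥ 51 − 8, so one integer can sit at its floor of 8.
Achievable: one at 8 and the other 3 totalling 43, which fits since 3 × 8 ≤ 43 ≤ 3 × 18.

8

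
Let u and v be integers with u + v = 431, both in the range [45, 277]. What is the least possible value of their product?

42658

uv = u(431 − u) is concave in u, so over [154, 277] it is minimized at an endpoint.
The extreme feasible split is u = 154, v = 277, giving uv = 42658.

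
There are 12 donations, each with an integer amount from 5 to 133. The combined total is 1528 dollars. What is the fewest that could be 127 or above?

3

Suppose at most 12 − j of them reach 127; then j values are ≤ 126 and the rest ≤ 133.
The total is then ≤ 126·j + 133·(12 − j) = 1596 − 7j. For this to be ≥ 1528 we need j ≤ 9, so at least 12 − 9 = 3 must reach 127.
Exactly 3 works: 3 values at 133 and 9 at 126 total 1533; lower one of the high values by 5 (still ≥ 127) to hit 1528.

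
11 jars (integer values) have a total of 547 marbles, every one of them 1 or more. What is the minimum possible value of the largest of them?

50

Some value must be at least ⌈547/11⌉ = 50, since 11 × 49 = 539 < 547.
Taking 3 copies of 49 and 8 copies of 50 gives exactly 547, so 50 is attained.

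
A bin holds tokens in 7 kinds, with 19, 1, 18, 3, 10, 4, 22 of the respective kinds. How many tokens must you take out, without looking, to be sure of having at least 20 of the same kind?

75

In the worst case you take as many as possible of each kind without reaching 20: 19 + 1 + 18 + 3 + 10 + 4 + 19 = 74.
The next one must give 20 of some kind, so 74 + 1 = 75.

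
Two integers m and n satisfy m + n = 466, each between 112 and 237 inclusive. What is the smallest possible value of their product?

Since m + n is fixed, pushing one of them to its bound minimizes the product.
The extreme feasible split is m = 229, n = 237, giving mn = 54273.

54273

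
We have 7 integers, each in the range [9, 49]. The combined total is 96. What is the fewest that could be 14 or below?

Let j be the number exceeding 14. Then the total is ≥ 15·j + 9·(7 − j) = 63 + 6j.
So 6j ≤ 33 and j ≤ 5; hence at least 7 − 5 = 2 are ≤ 14.
Exactly 2 works: 2 values at 9 and 5 at 15 total 93; raise one of the low values by 3 (still ≤ 14) to hit 96.

2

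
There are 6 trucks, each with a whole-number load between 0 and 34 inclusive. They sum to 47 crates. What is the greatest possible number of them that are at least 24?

Suppose k of them are at least 24. Those contribute at least 24 each and the other 6 − k at least 0 each.
So the total is at least 24k + 0(6 − k) = 0 + 24k. This must be ≤ 47, giving k ≤ 1.
k = 1 is achieved by 1 value at 24 and 5 at 0, total 24; add 23 to one value (staying below 24) to reach 47.

1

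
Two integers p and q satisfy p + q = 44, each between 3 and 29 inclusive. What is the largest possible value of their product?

484

For a fixed sum, the product pq is largest when p and q are as close as possible.
Taking p = 22 and q = 22 (both in [3, 29]) gives pq = 484.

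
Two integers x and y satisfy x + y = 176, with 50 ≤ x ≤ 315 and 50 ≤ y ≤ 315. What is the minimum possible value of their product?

Since x + y is fixed, pushing one of them to its bound minimizes the product.
The extreme feasible split is x = 50, y = 126, giving xy = 6300.

6300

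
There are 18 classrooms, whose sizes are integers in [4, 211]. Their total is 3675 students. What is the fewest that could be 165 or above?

16

Each value short of 165 is at most 164, costing at least 211 − 164 = 47 against the maximum total of 3798.
We can afford to lose at most 3798 − 3675 = 123, so at most ⌊123/47⌋ = 2 fall short, and at least 16 are ≥ 165.
Exactly 16 works: 16 values at 211 and 2 at 164 total 3704; lower one of the high values by 29 (still ≥ 165) to hit 3675.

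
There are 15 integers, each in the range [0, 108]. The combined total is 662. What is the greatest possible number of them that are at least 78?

8

Suppose k of them are at least 78. Those contribute at least 78 each and the other 15 − k at least 0 each.
So the total is at least 78k + 0(15 − k) = 0 + 78k. This must be ≤ 662, giving k ≤ 8.
k = 8 is achieved by 8 values at 78 and 7 at 0, total 624; add 38 to one value (staying below 78) to reach 662.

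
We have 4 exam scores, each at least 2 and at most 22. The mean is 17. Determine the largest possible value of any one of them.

22

Maximizing one value means minimizing the remaining 3.
The total is 4 × 17 = 68.
The other 3 contribute at least 3 × 2 = 6, leaving at most 68 − 6 = 62.
But each score is capped at 22, so the maximum is 22.
Achievable: one at 22 and the other 3 totalling 46, which fits since 3 × 2 ≤ 46 ≤ 3 × 22.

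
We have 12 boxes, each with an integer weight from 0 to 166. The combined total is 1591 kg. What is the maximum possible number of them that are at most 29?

Suppose k of them are at most 29. Those contribute at most 29 each and the rest at most 166 each.
So the total is at most 29k + 166(12 − k) = 1992 − 137k. This must still be ≥ 1591, so k ≤ 2.
k = 2 is achieved by 2 values at 29 and 10 at 166, total 1718; lower one of the 166's by 127 (still > 29) to reach 1591.

2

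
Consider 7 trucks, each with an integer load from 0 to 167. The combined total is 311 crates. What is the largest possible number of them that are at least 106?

2

With k values at 106 or above and the rest at least 0, the sum is at least 0 + 106k.
Since the sum is 311, we need 106k ≤ 311, i.e. k ≤ 2.
k = 2 is achieved by 2 values at 106 and 5 at 0, total 212; add 99 to one value (staying below 106) to reach 311.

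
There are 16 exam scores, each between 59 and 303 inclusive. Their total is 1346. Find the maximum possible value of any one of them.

303

Maximizing one value means minimizing the remaining 15.
The other 15 contribute at least 15 × 59 = 885, leaving at most 1346 − 885 = 461.
But each score is capped at 303, so the maximum is 303.
Achievable: one at 303 and the other 15 totalling 1043, which fits since 15 × 59 ≤ 1043 ≤ 15 × 303.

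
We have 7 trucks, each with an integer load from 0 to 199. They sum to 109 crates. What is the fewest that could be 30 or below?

4

Let j be the number exceeding 30. Then the total is ≥ 31·j + 0·(7 − j) = 0 + 31j.
So 31j ≤ 109 and j ≤ 3; hence at least 7 − 3 = 4 are ≤ 30.
Exactly 4 works: 4 values at 0 and 3 at 31 total 93; raise one of the low values by 16 (still ≤ 30) to hit 109.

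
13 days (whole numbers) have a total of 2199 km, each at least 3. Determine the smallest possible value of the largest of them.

The 13 values sum to 2199, so their maximum is at least ⌈2199/13⌉ = 170.
Taking 11 copies of 169 and 2 copies of 170 gives exactly 2199, so 170 is attained.

170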